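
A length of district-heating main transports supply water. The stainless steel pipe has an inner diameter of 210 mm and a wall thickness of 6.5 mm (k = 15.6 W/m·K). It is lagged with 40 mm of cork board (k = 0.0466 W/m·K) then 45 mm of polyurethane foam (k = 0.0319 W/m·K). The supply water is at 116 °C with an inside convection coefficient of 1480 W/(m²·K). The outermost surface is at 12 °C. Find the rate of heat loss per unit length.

q′ ≈ 44.3 W/m

Per-layer cylindrical resistances, series-summed:
R_inner film = 1/(h_i·2πr₁L) = 1/(1480×2π×0.105×1) = 0.001024 K/W
R_stainless steel pipe wall = ln(111.5/105)/(2π×15.6×1) = 6.128×10^-4 K/W
R_cork board = ln(151.5/111.5)/(2π×0.0466×1) = 1.047 K/W
R_polyurethane foam = ln(196.5/151.5)/(2π×0.0319×1) = 1.298 K/W
R_total = 2.346 K/W
Q = ΔT/R_total = 104/2.346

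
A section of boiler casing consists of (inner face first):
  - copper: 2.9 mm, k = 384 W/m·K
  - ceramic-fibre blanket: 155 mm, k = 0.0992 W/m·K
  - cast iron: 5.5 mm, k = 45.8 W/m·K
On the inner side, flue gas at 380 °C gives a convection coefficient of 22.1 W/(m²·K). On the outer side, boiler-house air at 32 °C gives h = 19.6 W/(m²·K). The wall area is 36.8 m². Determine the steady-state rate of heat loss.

Q ≈ 7720 W

Treating each layer as a thermal resistance in series:
R_inner film = 1/(h_i·A) = 1/(22.1×36.8) = 0.00123 K/W
R_copper = L/(kA) = 0.0029/(384×36.8) = 2.052×10^-7 K/W
R_ceramic-fibre blanket = L/(kA) = 0.155/(0.0992×36.8) = 0.04246 K/W
R_cast iron = L/(kA) = 0.0055/(45.8×36.8) = 3.263×10^-6 K/W
R_outer film = 1/(h_o·A) = 1/(19.6×36.8) = 0.001386 K/W
R_total = 0.04508 K/W
Q = ΔT / R_total = 348 / 0.04508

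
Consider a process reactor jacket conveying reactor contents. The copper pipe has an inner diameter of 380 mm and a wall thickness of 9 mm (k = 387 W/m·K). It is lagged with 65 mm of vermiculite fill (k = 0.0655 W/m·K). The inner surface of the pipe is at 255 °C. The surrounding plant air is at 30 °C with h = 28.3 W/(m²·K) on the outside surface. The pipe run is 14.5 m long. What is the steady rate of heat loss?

Q ≈ 4610 W

Cylindrical conduction, so R = ln(r₂/r₁)/(2πkL) per layer, in series:
R_copper pipe wall = ln(199/190)/(2π×387×14.5) = 1.313×10^-6 K/W
R_vermiculite fill = ln(264/199)/(2π×0.0655×14.5) = 0.04736 K/W
R_outer film = 1/(h_o·2πr_oL) = 1/(28.3×2π×0.264×14.5) = 0.001469 K/W
R_total = 0.04883 K/W
Q = ΔT/R_total = 225/0.04883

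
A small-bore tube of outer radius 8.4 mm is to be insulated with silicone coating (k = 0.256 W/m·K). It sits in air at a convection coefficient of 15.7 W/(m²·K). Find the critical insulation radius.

r_cr ≈ 16.3 mm

For a cylinder r_cr = k/h = 0.256/15.7
r_cr = 16.3 mm; since the bare radius (8.4 mm) is below r_cr, adding a thin layer of insulation will *increase* heat loss.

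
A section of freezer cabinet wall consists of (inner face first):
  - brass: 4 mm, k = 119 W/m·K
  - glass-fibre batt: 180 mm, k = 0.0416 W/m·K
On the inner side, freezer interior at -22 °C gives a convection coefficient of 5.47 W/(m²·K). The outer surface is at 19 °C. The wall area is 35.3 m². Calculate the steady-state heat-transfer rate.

Series thermal resistances:
R_inner film = 1/(h_i·A) = 1/(5.47×35.3) = 0.005179 K/W
R_brass = L/(kA) = 0.004/(119×35.3) = 9.522×10^-7 K/W
R_glass-fibre batt = L/(kA) = 0.18/(0.0416×35.3) = 0.1226 K/W
R_total = 0.1278 K/W
Q = ΔT / R_total = 41 / 0.1278

Q ≈ 321 W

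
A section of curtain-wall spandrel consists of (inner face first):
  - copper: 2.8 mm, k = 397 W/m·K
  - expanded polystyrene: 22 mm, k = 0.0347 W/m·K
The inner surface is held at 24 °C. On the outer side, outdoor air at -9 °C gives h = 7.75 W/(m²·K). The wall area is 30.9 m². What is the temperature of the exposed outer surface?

Model the wall as resistances in series:
R_copper = L/(kA) = 0.0028/(397×30.9) = 2.282×10^-7 K/W
R_expanded polystyrene = L/(kA) = 0.022/(0.0347×30.9) = 0.02052 K/W
R_outer film = 1/(h_o·A) = 1/(7.75×30.9) = 0.004176 K/W
R_total = 0.02469 K/W;  Q = ΔT/R_total = 33/0.02469 = 1336 W
T_interface = T_inner − Q·ΣR(inner→interface) = 24 − 1340×0.02052

T ≈ -3.42 °C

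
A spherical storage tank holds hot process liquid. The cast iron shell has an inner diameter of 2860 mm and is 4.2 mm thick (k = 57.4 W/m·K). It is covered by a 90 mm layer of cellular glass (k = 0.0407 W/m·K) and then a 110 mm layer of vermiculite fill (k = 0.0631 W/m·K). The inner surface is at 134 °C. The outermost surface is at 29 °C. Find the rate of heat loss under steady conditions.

Q ≈ 771 W

Radial (spherical) resistances in series:
R_cast iron shell = (1/1.43 − 1/1.4342)/(4π×57.4) = 2.839×10^-6 K/W
R_cellular glass = (1/1.4342 − 1/1.5242)/(4π×0.0407) = 0.0805 K/W
R_vermiculite fill = (1/1.5242 − 1/1.6342)/(4π×0.0631) = 0.05569 K/W
R_total = 0.1362 K/W
Q = ΔT/R_total = 105/0.1362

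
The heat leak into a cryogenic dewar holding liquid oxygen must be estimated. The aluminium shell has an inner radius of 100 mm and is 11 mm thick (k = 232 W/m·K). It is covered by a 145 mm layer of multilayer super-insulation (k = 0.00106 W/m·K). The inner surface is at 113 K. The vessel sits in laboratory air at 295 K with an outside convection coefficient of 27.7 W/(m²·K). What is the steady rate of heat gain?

Q ≈ 0.475 W

Spherical conduction: R = (1/r_in − 1/r_out)/(4πk) per layer; series-sum.
R_aluminium shell = (1/0.1 − 1/0.111)/(4π×232) = 3.399×10^-4 K/W
R_multilayer super-insulation = (1/0.111 − 1/0.256)/(4π×0.00106) = 383.1 K/W
R_outer film = 1/(h·4πr_o²) = 1/(27.7×4π×0.256²) = 0.04384 K/W
R_total = 383.1 K/W
Q = ΔT/R_total = 182/383.1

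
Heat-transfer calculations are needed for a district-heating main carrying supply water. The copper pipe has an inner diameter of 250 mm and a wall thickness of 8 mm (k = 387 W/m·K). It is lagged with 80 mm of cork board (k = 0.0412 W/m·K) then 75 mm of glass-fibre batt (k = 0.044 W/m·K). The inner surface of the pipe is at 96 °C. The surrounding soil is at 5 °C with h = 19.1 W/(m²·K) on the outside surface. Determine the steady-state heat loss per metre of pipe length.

For a radial system each layer contributes R = ln(r_out/r_in)/(2πkL); films add R = 1/(hA).
R_copper pipe wall = ln(133/125)/(2π×387×1) = 2.551×10^-5 K/W
R_cork board = ln(213/133)/(2π×0.0412×1) = 1.819 K/W
R_glass-fibre batt = ln(288/213)/(2π×0.044×1) = 1.091 K/W
R_outer film = 1/(h_o·2πr_oL) = 1/(19.1×2π×0.288×1) = 0.02893 K/W
R_total = 2.939 K/W
Q = ΔT/R_total = 91/2.939

q′ ≈ 31 W/m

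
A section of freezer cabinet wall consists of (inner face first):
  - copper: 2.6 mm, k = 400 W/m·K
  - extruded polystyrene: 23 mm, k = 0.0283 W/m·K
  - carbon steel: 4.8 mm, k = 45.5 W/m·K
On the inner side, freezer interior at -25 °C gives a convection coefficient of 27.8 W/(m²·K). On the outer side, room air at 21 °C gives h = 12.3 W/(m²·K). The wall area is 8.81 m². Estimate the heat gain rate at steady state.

Using the resistance-network approach (series):
R_inner film = 1/(h_i·A) = 1/(27.8×8.81) = 0.004083 K/W
R_copper = L/(kA) = 0.0026/(400×8.81) = 7.378×10^-7 K/W
R_extruded polystyrene = L/(kA) = 0.023/(0.0283×8.81) = 0.09225 K/W
R_carbon steel = L/(kA) = 0.0048/(45.5×8.81) = 1.197×10^-5 K/W
R_outer film = 1/(h_o·A) = 1/(12.3×8.81) = 0.009228 K/W
R_total = 0.1056 K/W
Q = ΔT / R_total = 46 / 0.1056

Q ≈ 436 W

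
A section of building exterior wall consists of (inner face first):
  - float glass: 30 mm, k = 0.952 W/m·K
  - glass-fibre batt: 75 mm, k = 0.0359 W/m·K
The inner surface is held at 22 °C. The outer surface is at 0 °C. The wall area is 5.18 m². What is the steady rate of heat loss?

Using the resistance-network approach (series):
R_float glass = L/(kA) = 0.03/(0.952×5.18) = 0.006084 K/W
R_glass-fibre batt = L/(kA) = 0.075/(0.0359×5.18) = 0.4033 K/W
R_total = 0.4094 K/W
Q = ΔT / R_total = 22 / 0.4094

Q ≈ 53.7 W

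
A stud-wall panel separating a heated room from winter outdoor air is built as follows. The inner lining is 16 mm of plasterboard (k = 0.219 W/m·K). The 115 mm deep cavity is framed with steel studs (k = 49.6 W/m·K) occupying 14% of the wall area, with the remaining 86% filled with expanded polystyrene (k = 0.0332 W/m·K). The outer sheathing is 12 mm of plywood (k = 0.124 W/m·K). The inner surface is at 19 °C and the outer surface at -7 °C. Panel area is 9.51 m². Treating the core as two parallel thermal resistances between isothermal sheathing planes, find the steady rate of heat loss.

Sheathing layers in series; stud and cavity paths in parallel between them.
R_inner = 0.016/(0.219×9.51) = 0.007682 K/W
R_stud  = 0.115/(49.6×0.14×9.51) = 0.001741 K/W
R_cav   = 0.115/(0.0332×0.86×9.51) = 0.4235 K/W
1/R_core = 1/R_stud + 1/R_cav → R_core = 0.001734 K/W
R_outer = 0.012/(0.124×9.51) = 0.01018 K/W
R_total = 0.01959 K/W
Q = ΔT/R_total = 26/0.01959

Q ≈ 1330 W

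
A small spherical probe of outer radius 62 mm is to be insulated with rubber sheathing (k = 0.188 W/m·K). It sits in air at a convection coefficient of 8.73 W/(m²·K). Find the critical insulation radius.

r_cr ≈ 43.1 mm

For a sphere r_cr = 2k/h = 2×0.188/8.73
r_cr = 43.1 mm; since the bare radius (62 mm) is above r_cr, any added insulation will reduce heat loss.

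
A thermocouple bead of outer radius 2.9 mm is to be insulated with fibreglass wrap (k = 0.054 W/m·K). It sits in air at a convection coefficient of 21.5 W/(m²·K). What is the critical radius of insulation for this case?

r_cr ≈ 5.02 mm

For a sphere r_cr = 2k/h = 2×0.054/21.5
r_cr = 5.02 mm; since the bare radius (2.9 mm) is below r_cr, adding a thin layer of insulation will *increase* heat loss.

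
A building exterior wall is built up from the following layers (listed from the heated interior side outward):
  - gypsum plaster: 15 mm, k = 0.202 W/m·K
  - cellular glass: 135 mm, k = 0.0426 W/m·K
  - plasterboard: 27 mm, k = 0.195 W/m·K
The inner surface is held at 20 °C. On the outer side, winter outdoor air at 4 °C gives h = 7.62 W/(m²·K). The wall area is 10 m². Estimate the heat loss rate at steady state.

Q ≈ 45.5 W

Using the resistance-network approach (series):
R_gypsum plaster = L/(kA) = 0.015/(0.202×10) = 0.007426 K/W
R_cellular glass = L/(kA) = 0.135/(0.0426×10) = 0.3169 K/W
R_plasterboard = L/(kA) = 0.027/(0.195×10) = 0.01385 K/W
R_outer film = 1/(h_o·A) = 1/(7.62×10) = 0.01312 K/W
R_total = 0.3513 K/W
Q = ΔT / R_total = 16 / 0.3513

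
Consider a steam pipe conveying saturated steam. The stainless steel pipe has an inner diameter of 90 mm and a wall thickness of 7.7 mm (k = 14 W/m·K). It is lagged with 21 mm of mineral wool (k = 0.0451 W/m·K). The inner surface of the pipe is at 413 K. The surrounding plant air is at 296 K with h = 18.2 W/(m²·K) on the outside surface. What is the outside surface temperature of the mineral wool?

T ≈ 307 K

Radial resistances (cylindrical: R_cond = ln(r_o/r_i)/(2πkL), R_conv = 1/(h·2πrL)):
R_stainless steel pipe wall = ln(52.7/45)/(2π×14×1) = 0.001796 K/W
R_mineral wool = ln(73.7/52.7)/(2π×0.0451×1) = 1.184 K/W
R_outer film = 1/(h_o·2πr_oL) = 1/(18.2×2π×0.0737×1) = 0.1187 K/W
R_total = 1.304 K/W
Q = ΔT/R_total = 117/1.304
Q = 89.7 W/m
T_interface = T_inner − Q·ΣR(inner→interface) = 413 − 89.7×1.185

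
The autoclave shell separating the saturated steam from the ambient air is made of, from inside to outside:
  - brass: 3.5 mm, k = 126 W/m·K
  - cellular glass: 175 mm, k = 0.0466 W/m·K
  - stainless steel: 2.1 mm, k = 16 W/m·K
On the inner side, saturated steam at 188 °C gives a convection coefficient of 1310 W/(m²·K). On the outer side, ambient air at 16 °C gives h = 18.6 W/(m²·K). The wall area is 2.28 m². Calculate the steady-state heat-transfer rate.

Series thermal resistances:
R_inner film = 1/(h_i·A) = 1/(1310×2.28) = 3.348×10^-4 K/W
R_brass = L/(kA) = 0.0035/(126×2.28) = 1.218×10^-5 K/W
R_cellular glass = L/(kA) = 0.175/(0.0466×2.28) = 1.647 K/W
R_stainless steel = L/(kA) = 0.0021/(16×2.28) = 5.757×10^-5 K/W
R_outer film = 1/(h_o·A) = 1/(18.6×2.28) = 0.02358 K/W
R_total = 1.671 K/W
Q = ΔT / R_total = 172 / 1.671

Q ≈ 103 W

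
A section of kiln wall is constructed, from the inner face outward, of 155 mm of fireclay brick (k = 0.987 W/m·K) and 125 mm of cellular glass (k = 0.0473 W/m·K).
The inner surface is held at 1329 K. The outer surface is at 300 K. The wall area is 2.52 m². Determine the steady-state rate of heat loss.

Series thermal resistances:
R_fireclay brick = L/(kA) = 0.155/(0.987×2.52) = 0.06232 K/W
R_cellular glass = L/(kA) = 0.125/(0.0473×2.52) = 1.049 K/W
R_total = 1.111 K/W
Q = ΔT / R_total = 1029 / 1.111

Q ≈ 926 W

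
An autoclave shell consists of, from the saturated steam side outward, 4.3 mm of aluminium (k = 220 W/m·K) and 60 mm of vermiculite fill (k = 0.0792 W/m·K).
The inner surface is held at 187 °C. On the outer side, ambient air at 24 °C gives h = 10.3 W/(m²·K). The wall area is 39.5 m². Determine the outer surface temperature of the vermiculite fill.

Series thermal resistances:
R_aluminium = L/(kA) = 0.0043/(220×39.5) = 4.948×10^-7 K/W
R_vermiculite fill = L/(kA) = 0.06/(0.0792×39.5) = 0.01918 K/W
R_outer film = 1/(h_o·A) = 1/(10.3×39.5) = 0.002458 K/W
R_total = 0.02164 K/W;  Q = ΔT/R_total = 163/0.02164 = 7533 W
T_interface = T_inner − Q·ΣR(inner→interface) = 187 − 7530×0.01918

T ≈ 42.5 °C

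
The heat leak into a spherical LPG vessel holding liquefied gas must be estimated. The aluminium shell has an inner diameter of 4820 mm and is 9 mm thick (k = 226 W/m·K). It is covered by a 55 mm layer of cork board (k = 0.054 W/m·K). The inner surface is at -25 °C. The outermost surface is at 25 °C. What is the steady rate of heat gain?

Radial (spherical) resistances in series:
R_aluminium shell = (1/2.41 − 1/2.419)/(4π×226) = 5.436×10^-7 K/W
R_cork board = (1/2.419 − 1/2.474)/(4π×0.054) = 0.01354 K/W
R_total = 0.01354 K/W
Q = ΔT/R_total = 50/0.01354

Q ≈ 3690 W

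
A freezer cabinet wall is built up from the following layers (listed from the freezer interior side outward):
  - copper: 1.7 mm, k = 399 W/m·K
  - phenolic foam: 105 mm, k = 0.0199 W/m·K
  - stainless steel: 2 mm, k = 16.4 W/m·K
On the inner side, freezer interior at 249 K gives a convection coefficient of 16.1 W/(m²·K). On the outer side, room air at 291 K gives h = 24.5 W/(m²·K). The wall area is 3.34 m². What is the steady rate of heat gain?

Q ≈ 26.1 W

Thermal resistances in series:
R_inner film = 1/(h_i·A) = 1/(16.1×3.34) = 0.0186 K/W
R_copper = L/(kA) = 0.0017/(399×3.34) = 1.276×10^-6 K/W
R_phenolic foam = L/(kA) = 0.105/(0.0199×3.34) = 1.58 K/W
R_stainless steel = L/(kA) = 0.002/(16.4×3.34) = 3.651×10^-5 K/W
R_outer film = 1/(h_o·A) = 1/(24.5×3.34) = 0.01222 K/W
R_total = 1.611 K/W
Q = ΔT / R_total = 42 / 1.611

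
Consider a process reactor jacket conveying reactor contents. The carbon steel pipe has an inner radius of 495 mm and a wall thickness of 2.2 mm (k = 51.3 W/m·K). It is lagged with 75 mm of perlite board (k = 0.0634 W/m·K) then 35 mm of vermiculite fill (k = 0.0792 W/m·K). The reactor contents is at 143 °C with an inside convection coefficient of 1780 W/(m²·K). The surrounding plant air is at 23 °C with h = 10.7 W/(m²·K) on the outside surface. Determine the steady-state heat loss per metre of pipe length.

q′ ≈ 242 W/m

Radial resistances (cylindrical: R_cond = ln(r_o/r_i)/(2πkL), R_conv = 1/(h·2πrL)):
R_inner film = 1/(h_i·2πr₁L) = 1/(1780×2π×0.495×1) = 1.806×10^-4 K/W
R_carbon steel pipe wall = ln(497.2/495)/(2π×51.3×1) = 1.376×10^-5 K/W
R_perlite board = ln(572.2/497.2)/(2π×0.0634×1) = 0.3527 K/W
R_vermiculite fill = ln(607.2/572.2)/(2π×0.0792×1) = 0.1193 K/W
R_outer film = 1/(h_o·2πr_oL) = 1/(10.7×2π×0.6072×1) = 0.0245 K/W
R_total = 0.4967 K/W
Q = ΔT/R_total = 120/0.4967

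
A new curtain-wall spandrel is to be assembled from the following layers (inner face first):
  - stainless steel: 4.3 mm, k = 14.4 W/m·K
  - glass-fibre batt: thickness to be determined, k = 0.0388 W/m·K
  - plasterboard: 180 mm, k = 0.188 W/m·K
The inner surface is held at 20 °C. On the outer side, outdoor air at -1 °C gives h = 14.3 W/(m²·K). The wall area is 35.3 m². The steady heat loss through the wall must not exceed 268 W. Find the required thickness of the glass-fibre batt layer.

L ≈ 67.4 mm

Thermal resistances in series:
R_stainless steel = L/(kA) = 0.0043/(14.4×35.3) = 8.459×10^-6 K/W
R_plasterboard = L/(kA) = 0.18/(0.188×35.3) = 0.02712 K/W
R_outer film = 1/(h_o·A) = 1/(14.3×35.3) = 0.001981 K/W
Sum of the known resistances R_other = 0.02911 K/W
Required total resistance R_tot = ΔT/Q_allow = 21/268 = 0.07836 K/W
R_glass-fibre batt = R_tot − R_other = 0.04925 K/W
L = R·k·A = 0.04925×0.0388×35.3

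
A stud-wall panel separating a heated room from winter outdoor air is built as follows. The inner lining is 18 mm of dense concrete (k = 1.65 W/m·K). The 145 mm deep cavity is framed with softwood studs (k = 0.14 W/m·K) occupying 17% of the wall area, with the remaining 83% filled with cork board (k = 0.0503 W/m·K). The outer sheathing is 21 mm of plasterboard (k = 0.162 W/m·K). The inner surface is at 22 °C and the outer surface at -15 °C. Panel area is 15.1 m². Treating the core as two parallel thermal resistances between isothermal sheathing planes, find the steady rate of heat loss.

Q ≈ 237 W

Sheathing layers in series; stud and cavity paths in parallel between them.
R_inner = 0.018/(1.65×15.1) = 7.225×10^-4 K/W
R_stud  = 0.145/(0.14×0.17×15.1) = 0.4035 K/W
R_cav   = 0.145/(0.0503×0.83×15.1) = 0.23 K/W
1/R_core = 1/R_stud + 1/R_cav → R_core = 0.1465 K/W
R_outer = 0.021/(0.162×15.1) = 0.008585 K/W
R_total = 0.1558 K/W
Q = ΔT/R_total = 37/0.1558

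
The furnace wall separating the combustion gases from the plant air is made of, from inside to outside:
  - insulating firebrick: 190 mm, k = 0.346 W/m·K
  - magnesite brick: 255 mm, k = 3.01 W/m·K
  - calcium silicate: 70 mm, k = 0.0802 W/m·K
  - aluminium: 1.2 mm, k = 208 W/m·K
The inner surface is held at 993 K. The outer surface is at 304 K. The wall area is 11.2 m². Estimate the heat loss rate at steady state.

Using the resistance-network approach (series):
R_insulating firebrick = L/(kA) = 0.19/(0.346×11.2) = 0.04903 K/W
R_magnesite brick = L/(kA) = 0.255/(3.01×11.2) = 0.007564 K/W
R_calcium silicate = L/(kA) = 0.07/(0.0802×11.2) = 0.07793 K/W
R_aluminium = L/(kA) = 0.0012/(208×11.2) = 5.151×10^-7 K/W
R_total = 0.1345 K/W
Q = ΔT / R_total = 689 / 0.1345

Q ≈ 5120 W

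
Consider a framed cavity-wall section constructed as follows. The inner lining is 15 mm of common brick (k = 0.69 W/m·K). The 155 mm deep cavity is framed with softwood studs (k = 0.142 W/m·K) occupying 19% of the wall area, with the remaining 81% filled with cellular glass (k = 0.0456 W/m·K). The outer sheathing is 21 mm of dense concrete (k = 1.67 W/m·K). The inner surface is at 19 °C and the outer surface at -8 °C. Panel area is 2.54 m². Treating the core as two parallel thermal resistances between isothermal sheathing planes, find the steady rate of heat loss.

Q ≈ 27.9 W

Sheathing layers in series; stud and cavity paths in parallel between them.
R_inner = 0.015/(0.69×2.54) = 0.008559 K/W
R_stud  = 0.155/(0.142×0.19×2.54) = 2.262 K/W
R_cav   = 0.155/(0.0456×0.81×2.54) = 1.652 K/W
1/R_core = 1/R_stud + 1/R_cav → R_core = 0.9547 K/W
R_outer = 0.021/(1.67×2.54) = 0.004951 K/W
R_total = 0.9683 K/W
Q = ΔT/R_total = 27/0.9683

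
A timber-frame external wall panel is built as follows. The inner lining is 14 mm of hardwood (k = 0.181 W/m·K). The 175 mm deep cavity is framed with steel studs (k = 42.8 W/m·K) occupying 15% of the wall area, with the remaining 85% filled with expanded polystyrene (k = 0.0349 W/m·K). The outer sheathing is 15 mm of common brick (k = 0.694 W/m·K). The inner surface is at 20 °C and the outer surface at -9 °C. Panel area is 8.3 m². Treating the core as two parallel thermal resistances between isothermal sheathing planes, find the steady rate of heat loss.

Sheathing layers in series; stud and cavity paths in parallel between them.
R_inner = 0.014/(0.181×8.3) = 0.009319 K/W
R_stud  = 0.175/(42.8×0.15×8.3) = 0.003284 K/W
R_cav   = 0.175/(0.0349×0.85×8.3) = 0.7107 K/W
1/R_core = 1/R_stud + 1/R_cav → R_core = 0.003269 K/W
R_outer = 0.015/(0.694×8.3) = 0.002604 K/W
R_total = 0.01519 K/W
Q = ΔT/R_total = 29/0.01519

Q ≈ 1910 W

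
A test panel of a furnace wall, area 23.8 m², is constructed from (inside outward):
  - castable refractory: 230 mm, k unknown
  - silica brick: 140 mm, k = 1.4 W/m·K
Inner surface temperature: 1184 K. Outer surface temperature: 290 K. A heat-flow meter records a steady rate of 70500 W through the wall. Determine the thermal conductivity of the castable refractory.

k ≈ 1.14 W/(m·K)

Treating each layer as a thermal resistance in series:
R_silica brick = L/(kA) = 0.14/(1.4×23.8) = 0.004202 K/W
Sum of known resistances R_other = 0.004202 K/W
Total R = ΔT/Q = 894/70500 = 0.01268 K/W
R_castable refractory = R_total − R_other = 0.008479 K/W
k = L/(R·A) = 0.23/(0.008479×23.8)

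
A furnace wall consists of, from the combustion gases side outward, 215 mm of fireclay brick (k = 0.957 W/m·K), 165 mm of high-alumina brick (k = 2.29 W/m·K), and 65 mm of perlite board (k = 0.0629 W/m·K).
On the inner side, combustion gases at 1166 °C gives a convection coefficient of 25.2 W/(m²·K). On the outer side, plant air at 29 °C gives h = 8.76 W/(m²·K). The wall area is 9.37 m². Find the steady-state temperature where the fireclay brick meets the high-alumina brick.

T ≈ 963 °C

Treating each layer as a thermal resistance in series:
R_inner film = 1/(h_i·A) = 1/(25.2×9.37) = 0.004235 K/W
R_fireclay brick = L/(kA) = 0.215/(0.957×9.37) = 0.02398 K/W
R_high-alumina brick = L/(kA) = 0.165/(2.29×9.37) = 0.00769 K/W
R_perlite board = L/(kA) = 0.065/(0.0629×9.37) = 0.1103 K/W
R_outer film = 1/(h_o·A) = 1/(8.76×9.37) = 0.01218 K/W
R_total = 0.1584 K/W;  Q = ΔT/R_total = 1137/0.1584 = 7179 W
T_interface = T_inner − Q·ΣR(inner→interface) = 1166 − 7180×0.02821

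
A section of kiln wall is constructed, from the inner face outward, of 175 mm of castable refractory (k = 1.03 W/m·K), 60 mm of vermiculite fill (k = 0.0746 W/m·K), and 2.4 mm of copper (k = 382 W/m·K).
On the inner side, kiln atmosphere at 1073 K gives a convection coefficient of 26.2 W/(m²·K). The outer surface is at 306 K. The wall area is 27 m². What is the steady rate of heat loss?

Model the wall as resistances in series:
R_inner film = 1/(h_i·A) = 1/(26.2×27) = 0.001414 K/W
R_castable refractory = L/(kA) = 0.175/(1.03×27) = 0.006293 K/W
R_vermiculite fill = L/(kA) = 0.06/(0.0746×27) = 0.02979 K/W
R_copper = L/(kA) = 0.0024/(382×27) = 2.327×10^-7 K/W
R_total = 0.0375 K/W
Q = ΔT / R_total = 767 / 0.0375

Q ≈ 20500 W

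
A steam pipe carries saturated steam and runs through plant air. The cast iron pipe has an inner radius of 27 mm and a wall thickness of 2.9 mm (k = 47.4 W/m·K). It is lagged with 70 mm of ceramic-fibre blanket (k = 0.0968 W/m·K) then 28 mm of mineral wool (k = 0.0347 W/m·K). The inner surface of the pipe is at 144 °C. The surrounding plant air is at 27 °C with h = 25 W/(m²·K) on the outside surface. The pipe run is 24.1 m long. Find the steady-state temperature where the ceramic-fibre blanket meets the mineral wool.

T ≈ 70.7 °C

Radial resistances (cylindrical: R_cond = ln(r_o/r_i)/(2πkL), R_conv = 1/(h·2πrL)):
R_cast iron pipe wall = ln(29.9/27)/(2π×47.4×24.1) = 1.421×10^-5 K/W
R_ceramic-fibre blanket = ln(99.9/29.9)/(2π×0.0968×24.1) = 0.0823 K/W
R_mineral wool = ln(127.9/99.9)/(2π×0.0347×24.1) = 0.04702 K/W
R_outer film = 1/(h_o·2πr_oL) = 1/(25×2π×0.1279×24.1) = 0.002065 K/W
R_total = 0.1314 K/W
Q = ΔT/R_total = 117/0.1314
Q = 890 W
T_interface = T_inner − Q·ΣR(inner→interface) = 144 − 890×0.08231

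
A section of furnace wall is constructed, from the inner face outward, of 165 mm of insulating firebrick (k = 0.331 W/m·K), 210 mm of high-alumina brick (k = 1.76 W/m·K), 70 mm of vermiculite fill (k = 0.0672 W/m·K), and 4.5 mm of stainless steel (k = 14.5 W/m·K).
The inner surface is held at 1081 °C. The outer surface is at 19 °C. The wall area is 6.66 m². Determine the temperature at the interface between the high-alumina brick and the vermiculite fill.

Treating each layer as a thermal resistance in series:
R_insulating firebrick = L/(kA) = 0.165/(0.331×6.66) = 0.07485 K/W
R_high-alumina brick = L/(kA) = 0.21/(1.76×6.66) = 0.01792 K/W
R_vermiculite fill = L/(kA) = 0.07/(0.0672×6.66) = 0.1564 K/W
R_stainless steel = L/(kA) = 0.0045/(14.5×6.66) = 4.66×10^-5 K/W
R_total = 0.2492 K/W;  Q = ΔT/R_total = 1062/0.2492 = 4261 W
T_interface = T_inner − Q·ΣR(inner→interface) = 1081 − 4260×0.09276

T ≈ 686 °C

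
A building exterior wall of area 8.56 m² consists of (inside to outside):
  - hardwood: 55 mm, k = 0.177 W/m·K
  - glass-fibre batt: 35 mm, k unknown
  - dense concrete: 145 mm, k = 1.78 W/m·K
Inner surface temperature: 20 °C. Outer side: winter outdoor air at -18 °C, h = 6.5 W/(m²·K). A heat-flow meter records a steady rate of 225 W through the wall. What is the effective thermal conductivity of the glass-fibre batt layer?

k ≈ 0.0389 W/(m·K)

Model the wall as resistances in series:
R_hardwood = L/(kA) = 0.055/(0.177×8.56) = 0.0363 K/W
R_dense concrete = L/(kA) = 0.145/(1.78×8.56) = 0.009516 K/W
R_outer film = 1/(h_o·A) = 1/(6.5×8.56) = 0.01797 K/W
Sum of known resistances R_other = 0.06379 K/W
Total R = ΔT/Q = 38/225 = 0.1689 K/W
R_glass-fibre batt = R_total − R_other = 0.1051 K/W
k = L/(R·A) = 0.035/(0.1051×8.56)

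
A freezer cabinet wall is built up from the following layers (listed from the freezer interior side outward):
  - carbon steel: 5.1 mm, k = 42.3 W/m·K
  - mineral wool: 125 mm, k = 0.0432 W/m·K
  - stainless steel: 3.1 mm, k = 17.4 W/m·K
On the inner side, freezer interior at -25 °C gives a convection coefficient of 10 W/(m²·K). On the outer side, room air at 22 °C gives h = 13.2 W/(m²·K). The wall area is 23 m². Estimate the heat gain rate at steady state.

Q ≈ 352 W

Model the wall as resistances in series:
R_inner film = 1/(h_i·A) = 1/(10×23) = 0.004348 K/W
R_carbon steel = L/(kA) = 0.0051/(42.3×23) = 5.242×10^-6 K/W
R_mineral wool = L/(kA) = 0.125/(0.0432×23) = 0.1258 K/W
R_stainless steel = L/(kA) = 0.0031/(17.4×23) = 7.746×10^-6 K/W
R_outer film = 1/(h_o·A) = 1/(13.2×23) = 0.003294 K/W
R_total = 0.1335 K/W
Q = ΔT / R_total = 47 / 0.1335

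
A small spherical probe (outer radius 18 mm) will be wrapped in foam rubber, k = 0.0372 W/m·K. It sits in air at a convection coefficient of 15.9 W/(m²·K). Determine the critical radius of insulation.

For a sphere r_cr = 2k/h = 2×0.0372/15.9
r_cr = 4.68 mm; since the bare radius (18 mm) is above r_cr, any added insulation will reduce heat loss.

r_cr ≈ 4.68 mm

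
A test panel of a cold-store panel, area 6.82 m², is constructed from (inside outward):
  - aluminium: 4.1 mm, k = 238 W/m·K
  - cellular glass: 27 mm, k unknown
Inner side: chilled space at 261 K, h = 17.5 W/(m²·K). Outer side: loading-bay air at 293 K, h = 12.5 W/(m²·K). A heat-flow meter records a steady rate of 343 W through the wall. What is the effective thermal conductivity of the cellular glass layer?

k ≈ 0.0541 W/(m·K)

Thermal resistances in series:
R_inner film = 1/(h_i·A) = 1/(17.5×6.82) = 0.008379 K/W
R_aluminium = L/(kA) = 0.0041/(238×6.82) = 2.526×10^-6 K/W
R_outer film = 1/(h_o·A) = 1/(12.5×6.82) = 0.01173 K/W
Sum of known resistances R_other = 0.02011 K/W
Total R = ΔT/Q = 32/343 = 0.09329 K/W
R_cellular glass = R_total − R_other = 0.07318 K/W
k = L/(R·A) = 0.027/(0.07318×6.82)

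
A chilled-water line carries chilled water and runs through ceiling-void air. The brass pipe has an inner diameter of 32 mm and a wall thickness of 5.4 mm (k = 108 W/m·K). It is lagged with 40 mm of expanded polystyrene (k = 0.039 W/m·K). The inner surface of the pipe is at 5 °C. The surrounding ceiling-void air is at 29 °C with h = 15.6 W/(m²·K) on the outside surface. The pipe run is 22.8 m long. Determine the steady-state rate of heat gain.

Q ≈ 122 W

Radial resistances (cylindrical: R_cond = ln(r_o/r_i)/(2πkL), R_conv = 1/(h·2πrL)):
R_brass pipe wall = ln(21.4/16)/(2π×108×22.8) = 1.88×10^-5 K/W
R_expanded polystyrene = ln(61.4/21.4)/(2π×0.039×22.8) = 0.1887 K/W
R_outer film = 1/(h_o·2πr_oL) = 1/(15.6×2π×0.0614×22.8) = 0.007288 K/W
R_total = 0.196 K/W
Q = ΔT/R_total = 24/0.196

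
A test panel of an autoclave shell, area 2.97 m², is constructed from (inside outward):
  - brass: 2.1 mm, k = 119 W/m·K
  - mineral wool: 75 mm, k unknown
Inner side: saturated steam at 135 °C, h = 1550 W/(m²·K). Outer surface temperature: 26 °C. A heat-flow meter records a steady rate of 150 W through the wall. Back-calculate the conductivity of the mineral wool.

Series thermal resistances:
R_inner film = 1/(h_i·A) = 1/(1550×2.97) = 2.172×10^-4 K/W
R_brass = L/(kA) = 0.0021/(119×2.97) = 5.942×10^-6 K/W
Sum of known resistances R_other = 2.232×10^-4 K/W
Total R = ΔT/Q = 109/150 = 0.7267 K/W
R_mineral wool = R_total − R_other = 0.7264 K/W
k = L/(R·A) = 0.075/(0.7264×2.97)

k ≈ 0.0348 W/(m·K)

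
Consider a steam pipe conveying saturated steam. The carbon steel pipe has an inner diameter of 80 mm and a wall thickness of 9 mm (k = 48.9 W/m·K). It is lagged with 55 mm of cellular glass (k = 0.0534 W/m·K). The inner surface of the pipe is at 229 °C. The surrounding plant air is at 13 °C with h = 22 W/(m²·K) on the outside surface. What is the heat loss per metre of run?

Per-layer cylindrical resistances, series-summed:
R_carbon steel pipe wall = ln(49/40)/(2π×48.9×1) = 6.605×10^-4 K/W
R_cellular glass = ln(104/49)/(2π×0.0534×1) = 2.243 K/W
R_outer film = 1/(h_o·2πr_oL) = 1/(22×2π×0.104×1) = 0.06956 K/W
R_total = 2.313 K/W
Q = ΔT/R_total = 216/2.313

q′ ≈ 93.4 W/m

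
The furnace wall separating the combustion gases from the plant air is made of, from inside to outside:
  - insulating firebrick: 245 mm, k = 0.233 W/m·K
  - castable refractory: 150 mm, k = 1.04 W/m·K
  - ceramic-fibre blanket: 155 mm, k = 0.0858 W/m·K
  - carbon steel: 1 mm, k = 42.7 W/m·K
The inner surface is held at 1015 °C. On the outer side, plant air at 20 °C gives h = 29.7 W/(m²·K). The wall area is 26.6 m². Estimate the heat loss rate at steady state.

Q ≈ 8720 W

Thermal resistances in series:
R_insulating firebrick = L/(kA) = 0.245/(0.233×26.6) = 0.03953 K/W
R_castable refractory = L/(kA) = 0.15/(1.04×26.6) = 0.005422 K/W
R_ceramic-fibre blanket = L/(kA) = 0.155/(0.0858×26.6) = 0.06791 K/W
R_carbon steel = L/(kA) = 0.001/(42.7×26.6) = 8.804×10^-7 K/W
R_outer film = 1/(h_o·A) = 1/(29.7×26.6) = 0.001266 K/W
R_total = 0.1141 K/W
Q = ΔT / R_total = 995 / 0.1141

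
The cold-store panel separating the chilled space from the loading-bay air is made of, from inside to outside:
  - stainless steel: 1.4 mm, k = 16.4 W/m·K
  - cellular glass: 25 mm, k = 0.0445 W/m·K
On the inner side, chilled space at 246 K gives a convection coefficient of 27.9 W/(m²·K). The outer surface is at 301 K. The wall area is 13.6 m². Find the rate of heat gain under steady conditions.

Thermal resistances in series:
R_inner film = 1/(h_i·A) = 1/(27.9×13.6) = 0.002635 K/W
R_stainless steel = L/(kA) = 0.0014/(16.4×13.6) = 6.277×10^-6 K/W
R_cellular glass = L/(kA) = 0.025/(0.0445×13.6) = 0.04131 K/W
R_total = 0.04395 K/W
Q = ΔT / R_total = 55 / 0.04395

Q ≈ 1250 W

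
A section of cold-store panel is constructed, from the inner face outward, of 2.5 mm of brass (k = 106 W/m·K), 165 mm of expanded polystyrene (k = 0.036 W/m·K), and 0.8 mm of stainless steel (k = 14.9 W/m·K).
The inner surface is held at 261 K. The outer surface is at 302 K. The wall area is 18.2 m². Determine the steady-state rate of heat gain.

Treating each layer as a thermal resistance in series:
R_brass = L/(kA) = 0.0025/(106×18.2) = 1.296×10^-6 K/W
R_expanded polystyrene = L/(kA) = 0.165/(0.036×18.2) = 0.2518 K/W
R_stainless steel = L/(kA) = 0.0008/(14.9×18.2) = 2.95×10^-6 K/W
R_total = 0.2518 K/W
Q = ΔT / R_total = 41 / 0.2518

Q ≈ 163 W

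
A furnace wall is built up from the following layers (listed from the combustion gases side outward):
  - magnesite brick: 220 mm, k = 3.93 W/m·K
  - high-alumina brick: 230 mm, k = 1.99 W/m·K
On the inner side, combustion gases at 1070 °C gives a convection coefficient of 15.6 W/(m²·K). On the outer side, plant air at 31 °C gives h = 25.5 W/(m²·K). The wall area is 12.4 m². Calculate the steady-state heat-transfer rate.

Q ≈ 46900 W

Series thermal resistances:
R_inner film = 1/(h_i·A) = 1/(15.6×12.4) = 0.00517 K/W
R_magnesite brick = L/(kA) = 0.22/(3.93×12.4) = 0.004514 K/W
R_high-alumina brick = L/(kA) = 0.23/(1.99×12.4) = 0.009321 K/W
R_outer film = 1/(h_o·A) = 1/(25.5×12.4) = 0.003163 K/W
R_total = 0.02217 K/W
Q = ΔT / R_total = 1039 / 0.02217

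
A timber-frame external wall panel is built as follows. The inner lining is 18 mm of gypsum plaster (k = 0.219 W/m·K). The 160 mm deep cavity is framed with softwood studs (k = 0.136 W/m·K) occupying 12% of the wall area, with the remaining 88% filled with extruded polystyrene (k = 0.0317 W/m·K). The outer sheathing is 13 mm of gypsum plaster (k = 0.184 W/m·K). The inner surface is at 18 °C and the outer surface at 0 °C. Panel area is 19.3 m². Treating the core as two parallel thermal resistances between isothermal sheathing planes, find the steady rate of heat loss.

Q ≈ 92.1 W

Sheathing layers in series; stud and cavity paths in parallel between them.
R_inner = 0.018/(0.219×19.3) = 0.004259 K/W
R_stud  = 0.16/(0.136×0.12×19.3) = 0.508 K/W
R_cav   = 0.16/(0.0317×0.88×19.3) = 0.2972 K/W
1/R_core = 1/R_stud + 1/R_cav → R_core = 0.1875 K/W
R_outer = 0.013/(0.184×19.3) = 0.003661 K/W
R_total = 0.1954 K/W
Q = ΔT/R_total = 18/0.1954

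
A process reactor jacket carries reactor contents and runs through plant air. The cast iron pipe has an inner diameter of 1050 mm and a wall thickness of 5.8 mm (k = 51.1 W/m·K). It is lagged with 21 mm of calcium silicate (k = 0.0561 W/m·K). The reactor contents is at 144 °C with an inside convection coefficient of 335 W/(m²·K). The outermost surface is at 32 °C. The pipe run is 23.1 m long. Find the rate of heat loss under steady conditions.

Treating each annulus and film as a series resistance:
R_inner film = 1/(h_i·2πr₁L) = 1/(335×2π×0.525×23.1) = 3.917×10^-5 K/W
R_cast iron pipe wall = ln(530.8/525)/(2π×51.1×23.1) = 1.481×10^-6 K/W
R_calcium silicate = ln(551.8/530.8)/(2π×0.0561×23.1) = 0.004765 K/W
R_total = 0.004806 K/W
Q = ΔT/R_total = 112/0.004806

Q ≈ 23300 W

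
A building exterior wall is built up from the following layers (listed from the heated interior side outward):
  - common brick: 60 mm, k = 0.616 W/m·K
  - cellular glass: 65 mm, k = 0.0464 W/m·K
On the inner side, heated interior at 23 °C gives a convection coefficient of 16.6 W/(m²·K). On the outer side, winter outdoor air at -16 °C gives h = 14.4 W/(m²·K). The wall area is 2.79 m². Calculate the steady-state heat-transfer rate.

Model the wall as resistances in series:
R_inner film = 1/(h_i·A) = 1/(16.6×2.79) = 0.02159 K/W
R_common brick = L/(kA) = 0.06/(0.616×2.79) = 0.03491 K/W
R_cellular glass = L/(kA) = 0.065/(0.0464×2.79) = 0.5021 K/W
R_outer film = 1/(h_o·A) = 1/(14.4×2.79) = 0.02489 K/W
R_total = 0.5835 K/W
Q = ΔT / R_total = 39 / 0.5835

Q ≈ 66.8 W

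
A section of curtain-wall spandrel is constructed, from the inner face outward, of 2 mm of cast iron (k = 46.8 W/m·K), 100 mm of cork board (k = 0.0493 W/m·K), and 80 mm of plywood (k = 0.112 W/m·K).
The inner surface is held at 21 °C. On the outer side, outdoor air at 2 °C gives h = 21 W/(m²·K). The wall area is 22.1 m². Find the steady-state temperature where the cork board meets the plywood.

Thermal resistances in series:
R_cast iron = L/(kA) = 0.002/(46.8×22.1) = 1.934×10^-6 K/W
R_cork board = L/(kA) = 0.1/(0.0493×22.1) = 0.09178 K/W
R_plywood = L/(kA) = 0.08/(0.112×22.1) = 0.03232 K/W
R_outer film = 1/(h_o·A) = 1/(21×22.1) = 0.002155 K/W
R_total = 0.1263 K/W;  Q = ΔT/R_total = 19/0.1263 = 150.5 W
T_interface = T_inner − Q·ΣR(inner→interface) = 21 − 150×0.09178

T ≈ 7.19 °C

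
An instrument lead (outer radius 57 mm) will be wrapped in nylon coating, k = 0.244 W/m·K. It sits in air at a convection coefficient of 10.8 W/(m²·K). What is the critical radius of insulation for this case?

For a cylinder r_cr = k/h = 0.244/10.8
r_cr = 22.6 mm; since the bare radius (57 mm) is above r_cr, any added insulation will reduce heat loss.

r_cr ≈ 22.6 mm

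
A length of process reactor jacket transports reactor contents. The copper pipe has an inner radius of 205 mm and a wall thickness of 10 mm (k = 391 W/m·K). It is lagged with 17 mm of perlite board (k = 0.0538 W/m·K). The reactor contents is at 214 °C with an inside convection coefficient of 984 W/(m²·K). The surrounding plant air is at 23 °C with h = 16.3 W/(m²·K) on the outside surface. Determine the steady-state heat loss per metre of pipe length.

q′ ≈ 713 W/m

For a radial system each layer contributes R = ln(r_out/r_in)/(2πkL); films add R = 1/(hA).
R_inner film = 1/(h_i·2πr₁L) = 1/(984×2π×0.205×1) = 7.89×10^-4 K/W
R_copper pipe wall = ln(215/205)/(2π×391×1) = 1.939×10^-5 K/W
R_perlite board = ln(232/215)/(2π×0.0538×1) = 0.2251 K/W
R_outer film = 1/(h_o·2πr_oL) = 1/(16.3×2π×0.232×1) = 0.04209 K/W
R_total = 0.268 K/W
Q = ΔT/R_total = 191/0.268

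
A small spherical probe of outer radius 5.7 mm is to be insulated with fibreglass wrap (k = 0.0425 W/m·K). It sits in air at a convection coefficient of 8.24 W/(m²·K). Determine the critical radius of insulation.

r_cr ≈ 10.3 mm

For a sphere r_cr = 2k/h = 2×0.0425/8.24
r_cr = 10.3 mm; since the bare radius (5.7 mm) is below r_cr, adding a thin layer of insulation will *increase* heat loss.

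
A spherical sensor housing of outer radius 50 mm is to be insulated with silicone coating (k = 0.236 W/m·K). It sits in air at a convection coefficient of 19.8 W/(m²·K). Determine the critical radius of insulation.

For a sphere r_cr = 2k/h = 2×0.236/19.8
r_cr = 23.8 mm; since the bare radius (50 mm) is above r_cr, any added insulation will reduce heat loss.

r_cr ≈ 23.8 mm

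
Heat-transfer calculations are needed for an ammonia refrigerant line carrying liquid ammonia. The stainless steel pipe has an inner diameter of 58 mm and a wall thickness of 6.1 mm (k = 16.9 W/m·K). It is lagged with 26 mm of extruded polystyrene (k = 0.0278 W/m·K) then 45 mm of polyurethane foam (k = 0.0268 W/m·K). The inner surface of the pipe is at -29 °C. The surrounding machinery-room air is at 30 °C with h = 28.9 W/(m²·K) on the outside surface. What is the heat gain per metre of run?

q′ ≈ 9.07 W/m

Cylindrical conduction, so R = ln(r₂/r₁)/(2πkL) per layer, in series:
R_stainless steel pipe wall = ln(35.1/29)/(2π×16.9×1) = 0.001798 K/W
R_extruded polystyrene = ln(61.1/35.1)/(2π×0.0278×1) = 3.173 K/W
R_polyurethane foam = ln(106.1/61.1)/(2π×0.0268×1) = 3.277 K/W
R_outer film = 1/(h_o·2πr_oL) = 1/(28.9×2π×0.1061×1) = 0.0519 K/W
R_total = 6.504 K/W
Q = ΔT/R_total = 59/6.504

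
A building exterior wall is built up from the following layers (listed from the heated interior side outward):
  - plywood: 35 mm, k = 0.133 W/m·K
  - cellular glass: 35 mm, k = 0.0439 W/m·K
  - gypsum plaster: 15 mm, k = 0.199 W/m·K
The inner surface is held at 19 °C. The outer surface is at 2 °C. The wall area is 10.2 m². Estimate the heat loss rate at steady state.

Q ≈ 153 W

Treating each layer as a thermal resistance in series:
R_plywood = L/(kA) = 0.035/(0.133×10.2) = 0.0258 K/W
R_cellular glass = L/(kA) = 0.035/(0.0439×10.2) = 0.07816 K/W
R_gypsum plaster = L/(kA) = 0.015/(0.199×10.2) = 0.00739 K/W
R_total = 0.1114 K/W
Q = ΔT / R_total = 17 / 0.1114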